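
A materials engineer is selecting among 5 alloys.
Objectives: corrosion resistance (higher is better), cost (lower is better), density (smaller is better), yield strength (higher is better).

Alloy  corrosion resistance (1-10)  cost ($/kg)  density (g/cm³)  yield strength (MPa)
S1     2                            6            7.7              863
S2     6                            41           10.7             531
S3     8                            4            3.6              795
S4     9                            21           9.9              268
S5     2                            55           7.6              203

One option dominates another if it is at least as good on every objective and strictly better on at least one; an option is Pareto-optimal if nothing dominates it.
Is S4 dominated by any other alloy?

S1: worse on corrosion resistance (2 vs 9).
S2: worse on corrosion resistance (6 vs 9).
S3: worse on corrosion resistance (8 vs 9).
S5: worse on corrosion resistance (2 vs 9).
No option is at least as good as S4 on every objective and strictly better on one.

No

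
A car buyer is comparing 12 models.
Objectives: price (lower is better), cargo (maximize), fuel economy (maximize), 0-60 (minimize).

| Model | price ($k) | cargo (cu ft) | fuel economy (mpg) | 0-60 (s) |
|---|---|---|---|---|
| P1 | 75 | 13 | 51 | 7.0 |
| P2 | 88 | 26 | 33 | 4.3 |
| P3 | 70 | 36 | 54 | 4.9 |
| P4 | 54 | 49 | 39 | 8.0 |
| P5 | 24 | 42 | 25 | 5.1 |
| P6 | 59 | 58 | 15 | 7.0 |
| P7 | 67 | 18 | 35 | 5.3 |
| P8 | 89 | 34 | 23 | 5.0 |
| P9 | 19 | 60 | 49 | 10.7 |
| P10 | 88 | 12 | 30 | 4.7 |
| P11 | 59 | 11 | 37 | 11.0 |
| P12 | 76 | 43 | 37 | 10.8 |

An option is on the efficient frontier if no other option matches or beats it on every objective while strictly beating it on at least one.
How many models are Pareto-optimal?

P1: dominated by P3 (price 70≤75, cargo 36≥13, fuel economy 54≥51, 0-60 4.9≤7.0).
P2: not dominated (best 0-60).
P3: not dominated (best fuel economy).
P4: not dominated.
P5: not dominated.
P6: not dominated.
P7: not dominated.
P8: dominated by P3 (price 70≤89, cargo 36≥34, fuel economy 54≥23, 0-60 4.9≤5.0).
P9: not dominated (best price).
P10: dominated by P2 (price 88≤88, cargo 26≥12, fuel economy 33≥30, 0-60 4.3≤4.7).
P11: dominated by P4 (price 54≤59, cargo 49≥11, fuel economy 39≥37, 0-60 8.0≤11.0).
P12: dominated by P4 (price 54≤76, cargo 49≥43, fuel economy 39≥37, 0-60 8.0≤10.8).
Pareto-optimal: P2, P3, P4, P5, P6, P7, P9 → 7.

7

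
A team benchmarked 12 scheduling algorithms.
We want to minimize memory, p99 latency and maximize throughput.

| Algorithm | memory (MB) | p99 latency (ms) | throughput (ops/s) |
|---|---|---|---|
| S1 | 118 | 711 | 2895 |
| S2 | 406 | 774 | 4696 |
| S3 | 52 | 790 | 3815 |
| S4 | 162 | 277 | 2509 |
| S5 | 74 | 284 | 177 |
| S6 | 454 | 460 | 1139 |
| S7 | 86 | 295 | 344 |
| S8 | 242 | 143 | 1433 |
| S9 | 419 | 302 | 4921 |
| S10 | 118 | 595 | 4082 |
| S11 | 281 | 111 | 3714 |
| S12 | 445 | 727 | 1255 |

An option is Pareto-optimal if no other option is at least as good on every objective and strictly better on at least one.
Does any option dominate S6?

Yes

S4 vs S6: memory 162≤454, p99 latency 277≤460, throughput 2509≥1139 — S4 is at least as good on every objective and strictly better on at least one, so S4 dominates S6.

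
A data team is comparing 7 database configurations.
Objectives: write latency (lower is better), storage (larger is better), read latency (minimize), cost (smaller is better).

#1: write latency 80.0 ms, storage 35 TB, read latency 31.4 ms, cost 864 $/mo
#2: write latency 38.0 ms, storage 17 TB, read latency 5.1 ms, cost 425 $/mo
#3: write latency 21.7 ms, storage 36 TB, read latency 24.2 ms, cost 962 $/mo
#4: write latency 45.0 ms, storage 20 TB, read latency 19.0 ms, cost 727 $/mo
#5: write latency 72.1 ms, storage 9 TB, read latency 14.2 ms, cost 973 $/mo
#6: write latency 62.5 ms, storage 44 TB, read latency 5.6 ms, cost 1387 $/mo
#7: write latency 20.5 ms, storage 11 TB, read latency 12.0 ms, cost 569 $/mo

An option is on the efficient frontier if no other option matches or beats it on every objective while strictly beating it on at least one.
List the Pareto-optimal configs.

#1: not dominated.
#2: not dominated (best read latency).
#3: not dominated.
#4: not dominated.
#5: dominated by #2 (write latency 38.0≤72.1, storage 17≥9, read latency 5.1≤14.2, cost 425≤973).
#6: not dominated (best storage).
#7: not dominated (best write latency).

#1, #2, #3, #4, #6, #7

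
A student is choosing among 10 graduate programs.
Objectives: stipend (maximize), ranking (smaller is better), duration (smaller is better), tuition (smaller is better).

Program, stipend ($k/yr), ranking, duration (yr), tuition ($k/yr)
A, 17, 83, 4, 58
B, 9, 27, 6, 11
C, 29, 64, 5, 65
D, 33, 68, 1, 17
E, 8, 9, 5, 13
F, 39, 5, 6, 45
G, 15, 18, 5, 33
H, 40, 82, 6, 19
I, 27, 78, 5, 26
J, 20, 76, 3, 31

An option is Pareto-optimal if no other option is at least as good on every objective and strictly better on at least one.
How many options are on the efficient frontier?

A: dominated by D (stipend 33≥17, ranking 68≤83, duration 1≤4, tuition 17≤58).
B: not dominated (best tuition).
C: not dominated.
D: not dominated (best duration).
E: not dominated.
F: not dominated (best ranking).
G: not dominated.
H: not dominated (best stipend).
I: dominated by D (stipend 33≥27, ranking 68≤78, duration 1≤5, tuition 17≤26).
J: dominated by D (stipend 33≥20, ranking 68≤76, duration 1≤3, tuition 17≤31).
Pareto-optimal: B, C, D, E, F, G, H → 7.

7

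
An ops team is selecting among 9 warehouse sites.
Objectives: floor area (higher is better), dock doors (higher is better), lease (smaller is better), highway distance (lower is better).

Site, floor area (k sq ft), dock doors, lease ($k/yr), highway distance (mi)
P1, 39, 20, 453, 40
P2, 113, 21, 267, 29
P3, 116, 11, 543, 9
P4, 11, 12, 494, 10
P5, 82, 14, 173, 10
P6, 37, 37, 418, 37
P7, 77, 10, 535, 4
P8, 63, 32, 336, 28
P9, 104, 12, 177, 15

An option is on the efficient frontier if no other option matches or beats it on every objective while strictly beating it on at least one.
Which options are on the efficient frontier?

P2, P3, P5, P6, P7, P8, P9

P1: dominated by P2 (floor area 113≥39, dock doors 21≥20, lease 267≤453, highway distance 29≤40).
P2: not dominated.
P3: not dominated (best floor area).
P4: dominated by P5 (floor area 82≥11, dock doors 14≥12, lease 173≤494, highway distance 10≤10).
P5: not dominated (best lease).
P6: not dominated (best dock doors).
P7: not dominated (best highway distance).
P8: not dominated.
P9: not dominated.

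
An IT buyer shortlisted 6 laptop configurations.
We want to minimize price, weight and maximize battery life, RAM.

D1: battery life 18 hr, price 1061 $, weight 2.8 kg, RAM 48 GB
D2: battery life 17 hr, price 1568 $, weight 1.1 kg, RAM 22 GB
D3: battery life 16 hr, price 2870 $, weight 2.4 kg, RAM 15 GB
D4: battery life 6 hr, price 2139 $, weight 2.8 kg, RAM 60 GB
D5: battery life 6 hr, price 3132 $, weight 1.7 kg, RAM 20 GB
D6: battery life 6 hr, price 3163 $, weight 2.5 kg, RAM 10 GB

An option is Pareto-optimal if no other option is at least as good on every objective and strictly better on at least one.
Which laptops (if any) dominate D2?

D1: worse on weight (2.8 vs 1.1).
D3: worse on battery life (16 vs 17).
D4: worse on battery life (6 vs 17).
D5: worse on battery life (6 vs 17).
D6: worse on battery life (6 vs 17).
No option dominates D2.

none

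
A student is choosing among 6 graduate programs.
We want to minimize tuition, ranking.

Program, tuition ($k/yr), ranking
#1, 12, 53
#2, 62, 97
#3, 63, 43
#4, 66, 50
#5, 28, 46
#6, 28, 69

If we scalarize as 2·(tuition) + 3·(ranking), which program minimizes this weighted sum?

#1: 2·12 + 3·53 = 183
#2: 2·62 + 3·97 = 415
#3: 2·63 + 3·43 = 255
#4: 2·66 + 3·50 = 282
#5: 2·28 + 3·46 = 194
#6: 2·28 + 3·69 = 263
Lowest: #1 at 183.

#1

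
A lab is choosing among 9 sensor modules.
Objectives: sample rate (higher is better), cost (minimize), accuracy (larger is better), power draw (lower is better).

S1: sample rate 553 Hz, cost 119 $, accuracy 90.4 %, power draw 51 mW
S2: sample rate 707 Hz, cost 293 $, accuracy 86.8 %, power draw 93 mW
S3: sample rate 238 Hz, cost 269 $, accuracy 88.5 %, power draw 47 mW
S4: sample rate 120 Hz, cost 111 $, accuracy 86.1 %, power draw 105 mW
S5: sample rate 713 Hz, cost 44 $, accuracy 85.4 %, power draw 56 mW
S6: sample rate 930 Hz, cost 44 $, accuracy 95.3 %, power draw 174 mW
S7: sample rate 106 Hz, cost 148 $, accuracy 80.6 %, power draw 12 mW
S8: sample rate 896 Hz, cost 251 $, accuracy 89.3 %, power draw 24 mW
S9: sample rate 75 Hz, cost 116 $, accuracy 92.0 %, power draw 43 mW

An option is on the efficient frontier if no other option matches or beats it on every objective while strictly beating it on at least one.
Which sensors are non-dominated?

S1, S4, S5, S6, S7, S8, S9

S1: not dominated.
S2: dominated by S8 (sample rate 896≥707, cost 251≤293, accuracy 89.3≥86.8, power draw 24≤93).
S3: dominated by S8 (sample rate 896≥238, cost 251≤269, accuracy 89.3≥88.5, power draw 24≤47).
S4: not dominated.
S5: not dominated.
S6: not dominated (best sample rate).
S7: not dominated (best power draw).
S8: not dominated.
S9: not dominated.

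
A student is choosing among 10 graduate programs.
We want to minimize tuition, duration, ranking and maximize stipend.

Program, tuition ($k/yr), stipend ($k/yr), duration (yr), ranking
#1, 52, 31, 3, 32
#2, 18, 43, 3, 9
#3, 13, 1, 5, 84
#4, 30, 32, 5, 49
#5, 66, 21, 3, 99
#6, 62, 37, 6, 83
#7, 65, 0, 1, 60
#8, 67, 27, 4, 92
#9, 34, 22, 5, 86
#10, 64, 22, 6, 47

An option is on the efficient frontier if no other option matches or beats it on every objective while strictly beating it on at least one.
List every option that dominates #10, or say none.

#1: tuition 52≤64, stipend 31≥22, duration 3≤6, ranking 32≤47 — dominates #10.
#2: tuition 18≤64, stipend 43≥22, duration 3≤6, ranking 9≤47 — dominates #10.
Others (#3, #4, #5, #6, #7, #8, #9) are each worse than #10 on at least one objective.

#1, #2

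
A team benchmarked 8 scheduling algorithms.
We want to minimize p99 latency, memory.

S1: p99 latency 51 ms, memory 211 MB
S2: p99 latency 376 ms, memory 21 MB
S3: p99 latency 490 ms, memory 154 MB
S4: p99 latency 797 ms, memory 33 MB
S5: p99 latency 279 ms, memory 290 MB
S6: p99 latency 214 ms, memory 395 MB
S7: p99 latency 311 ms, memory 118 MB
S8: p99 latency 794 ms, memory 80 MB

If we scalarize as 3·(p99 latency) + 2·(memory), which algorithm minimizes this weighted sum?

S1

S1: 3·51 + 2·211 = 575
S2: 3·376 + 2·21 = 1170
S3: 3·490 + 2·154 = 1778
S4: 3·797 + 2·33 = 2457
S5: 3·279 + 2·290 = 1417
S6: 3·214 + 2·395 = 1432
S7: 3·311 + 2·118 = 1169
S8: 3·794 + 2·80 = 2542
Lowest: S1 at 575.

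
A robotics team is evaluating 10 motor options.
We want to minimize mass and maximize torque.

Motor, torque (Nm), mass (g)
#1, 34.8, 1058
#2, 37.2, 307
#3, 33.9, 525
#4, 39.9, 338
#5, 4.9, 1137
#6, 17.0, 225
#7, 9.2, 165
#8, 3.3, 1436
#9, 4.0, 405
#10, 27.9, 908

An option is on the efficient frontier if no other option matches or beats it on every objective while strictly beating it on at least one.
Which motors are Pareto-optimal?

#2, #4, #6, #7

#1: dominated by #2 (torque 37.2≥34.8, mass 307≤1058).
#2: not dominated.
#3: dominated by #2 (torque 37.2≥33.9, mass 307≤525).
#4: not dominated (best torque).
#5: dominated by #1 (torque 34.8≥4.9, mass 1058≤1137).
#6: not dominated.
#7: not dominated (best mass).
#8: dominated by #1 (torque 34.8≥3.3, mass 1058≤1436).
#9: dominated by #2 (torque 37.2≥4.0, mass 307≤405).
#10: dominated by #2 (torque 37.2≥27.9, mass 307≤908).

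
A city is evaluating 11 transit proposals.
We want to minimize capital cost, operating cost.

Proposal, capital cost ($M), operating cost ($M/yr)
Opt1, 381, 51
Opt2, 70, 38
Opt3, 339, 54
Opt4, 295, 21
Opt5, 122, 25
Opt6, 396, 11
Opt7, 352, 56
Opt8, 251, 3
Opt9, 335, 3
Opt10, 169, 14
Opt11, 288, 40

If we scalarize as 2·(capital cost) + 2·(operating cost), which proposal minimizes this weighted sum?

Opt1: 2·381 + 2·51 = 864
Opt2: 2·70 + 2·38 = 216
Opt3: 2·339 + 2·54 = 786
Opt4: 2·295 + 2·21 = 632
Opt5: 2·122 + 2·25 = 294
Opt6: 2·396 + 2·11 = 814
Opt7: 2·352 + 2·56 = 816
Opt8: 2·251 + 2·3 = 508
Opt9: 2·335 + 2·3 = 676
Opt10: 2·169 + 2·14 = 366
Opt11: 2·288 + 2·40 = 656
Lowest: Opt2 at 216.

Opt2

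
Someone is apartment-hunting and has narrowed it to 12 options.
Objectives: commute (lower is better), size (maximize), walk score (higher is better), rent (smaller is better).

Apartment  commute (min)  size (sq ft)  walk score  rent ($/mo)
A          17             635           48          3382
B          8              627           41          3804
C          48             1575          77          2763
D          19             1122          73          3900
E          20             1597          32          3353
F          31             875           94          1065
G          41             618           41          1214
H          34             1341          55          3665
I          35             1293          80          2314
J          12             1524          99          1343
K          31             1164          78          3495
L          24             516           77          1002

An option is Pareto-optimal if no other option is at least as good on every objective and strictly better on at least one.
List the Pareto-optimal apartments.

B, C, E, F, J, L

A: dominated by J (commute 12≤17, size 1524≥635, walk score 99≥48, rent 1343≤3382).
B: not dominated (best commute).
C: not dominated.
D: dominated by J (commute 12≤19, size 1524≥1122, walk score 99≥73, rent 1343≤3900).
E: not dominated (best size).
F: not dominated.
G: dominated by F (commute 31≤41, size 875≥618, walk score 94≥41, rent 1065≤1214).
H: dominated by J (commute 12≤34, size 1524≥1341, walk score 99≥55, rent 1343≤3665).
I: dominated by J (commute 12≤35, size 1524≥1293, walk score 99≥80, rent 1343≤2314).
J: not dominated (best walk score).
K: dominated by J (commute 12≤31, size 1524≥1164, walk score 99≥78, rent 1343≤3495).
L: not dominated (best rent).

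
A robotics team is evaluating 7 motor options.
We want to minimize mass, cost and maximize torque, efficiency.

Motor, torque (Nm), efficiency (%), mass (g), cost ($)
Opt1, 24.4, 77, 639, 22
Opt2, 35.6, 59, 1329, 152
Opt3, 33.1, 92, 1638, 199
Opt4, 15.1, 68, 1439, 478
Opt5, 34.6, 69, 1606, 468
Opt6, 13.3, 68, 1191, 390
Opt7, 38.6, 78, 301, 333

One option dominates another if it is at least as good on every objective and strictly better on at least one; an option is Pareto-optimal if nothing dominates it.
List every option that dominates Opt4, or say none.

Opt1: torque 24.4≥15.1, efficiency 77≥68, mass 639≤1439, cost 22≤478 — dominates Opt4.
Opt7: torque 38.6≥15.1, efficiency 78≥68, mass 301≤1439, cost 333≤478 — dominates Opt4.
Others (Opt2, Opt3, Opt5, Opt6) are each worse than Opt4 on at least one objective.

Opt1, Opt7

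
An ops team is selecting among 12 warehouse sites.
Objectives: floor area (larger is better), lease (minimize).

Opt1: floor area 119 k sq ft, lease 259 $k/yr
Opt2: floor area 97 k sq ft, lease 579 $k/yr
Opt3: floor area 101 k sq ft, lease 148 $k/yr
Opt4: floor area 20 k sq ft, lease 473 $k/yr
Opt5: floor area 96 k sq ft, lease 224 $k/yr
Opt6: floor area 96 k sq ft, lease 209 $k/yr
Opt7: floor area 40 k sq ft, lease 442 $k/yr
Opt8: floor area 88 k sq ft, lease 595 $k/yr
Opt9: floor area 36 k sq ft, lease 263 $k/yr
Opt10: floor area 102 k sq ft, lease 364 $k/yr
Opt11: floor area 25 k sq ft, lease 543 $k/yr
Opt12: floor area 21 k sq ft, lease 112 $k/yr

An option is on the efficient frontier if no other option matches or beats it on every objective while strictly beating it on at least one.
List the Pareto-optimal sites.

Opt1, Opt3, Opt12

Opt1: not dominated (best floor area).
Opt2: dominated by Opt1 (floor area 119≥97, lease 259≤579).
Opt3: not dominated.
Opt4: dominated by Opt1 (floor area 119≥20, lease 259≤473).
Opt5: dominated by Opt3 (floor area 101≥96, lease 148≤224).
Opt6: dominated by Opt3 (floor area 101≥96, lease 148≤209).
Opt7: dominated by Opt1 (floor area 119≥40, lease 259≤442).
Opt8: dominated by Opt1 (floor area 119≥88, lease 259≤595).
Opt9: dominated by Opt1 (floor area 119≥36, lease 259≤263).
Opt10: dominated by Opt1 (floor area 119≥102, lease 259≤364).
Opt11: dominated by Opt1 (floor area 119≥25, lease 259≤543).
Opt12: not dominated (best lease).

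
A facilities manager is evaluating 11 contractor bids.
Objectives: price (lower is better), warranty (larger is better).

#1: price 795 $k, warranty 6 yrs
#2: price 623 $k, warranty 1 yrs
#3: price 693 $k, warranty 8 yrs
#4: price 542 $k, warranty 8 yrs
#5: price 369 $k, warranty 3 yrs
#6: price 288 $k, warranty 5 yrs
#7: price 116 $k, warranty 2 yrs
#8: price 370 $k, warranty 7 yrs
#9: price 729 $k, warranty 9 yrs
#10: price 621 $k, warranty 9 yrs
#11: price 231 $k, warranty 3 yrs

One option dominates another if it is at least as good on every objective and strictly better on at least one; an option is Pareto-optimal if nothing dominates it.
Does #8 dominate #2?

#8 vs #2: price 370≤623, warranty 7≥1 — #8 is at least as good on every objective with at least one strict improvement.

Yes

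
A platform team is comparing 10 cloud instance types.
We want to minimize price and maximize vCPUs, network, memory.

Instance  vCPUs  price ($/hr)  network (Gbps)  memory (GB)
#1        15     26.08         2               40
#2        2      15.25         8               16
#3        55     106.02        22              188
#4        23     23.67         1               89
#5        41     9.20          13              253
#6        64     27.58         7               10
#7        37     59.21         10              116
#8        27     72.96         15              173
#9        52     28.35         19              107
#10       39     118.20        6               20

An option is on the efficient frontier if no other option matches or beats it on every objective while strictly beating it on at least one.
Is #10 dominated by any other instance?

Yes

#3 vs #10: vCPUs 55≥39, price 106.02≤118.20, network 22≥6, memory 188≥20 — #3 is at least as good on every objective and strictly better on at least one, so #3 dominates #10.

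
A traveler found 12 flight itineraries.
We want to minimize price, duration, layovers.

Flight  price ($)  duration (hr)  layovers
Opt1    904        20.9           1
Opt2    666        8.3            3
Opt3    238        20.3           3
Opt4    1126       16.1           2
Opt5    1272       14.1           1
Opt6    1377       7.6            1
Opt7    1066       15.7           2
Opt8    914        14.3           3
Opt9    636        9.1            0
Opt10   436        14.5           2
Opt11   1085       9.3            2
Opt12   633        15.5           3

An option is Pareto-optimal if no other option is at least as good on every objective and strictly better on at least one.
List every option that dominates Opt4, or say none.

Opt7: price 1066≤1126, duration 15.7≤16.1, layovers 2≤2 — dominates Opt4.
Opt9: price 636≤1126, duration 9.1≤16.1, layovers 0≤2 — dominates Opt4.
Opt10: price 436≤1126, duration 14.5≤16.1, layovers 2≤2 — dominates Opt4.
Opt11: price 1085≤1126, duration 9.3≤16.1, layovers 2≤2 — dominates Opt4.
Others (Opt1, Opt2, Opt3, Opt5, Opt6, Opt8, Opt12) are each worse than Opt4 on at least one objective.

Opt7, Opt9, Opt10, Opt11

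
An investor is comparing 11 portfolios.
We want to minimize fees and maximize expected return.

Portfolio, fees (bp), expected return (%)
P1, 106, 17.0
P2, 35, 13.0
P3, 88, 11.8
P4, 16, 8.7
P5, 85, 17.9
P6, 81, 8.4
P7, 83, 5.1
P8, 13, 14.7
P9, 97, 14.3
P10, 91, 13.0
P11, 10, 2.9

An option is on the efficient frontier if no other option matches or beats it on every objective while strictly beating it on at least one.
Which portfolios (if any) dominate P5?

P1: worse on fees (106 vs 85).
P2: worse on expected return (13.0 vs 17.9).
P3: worse on fees (88 vs 85).
P4: worse on expected return (8.7 vs 17.9).
P6: worse on expected return (8.4 vs 17.9).
P7: worse on expected return (5.1 vs 17.9).
P8: worse on expected return (14.7 vs 17.9).
P9: worse on fees (97 vs 85).
P10: worse on fees (91 vs 85).
P11: worse on expected return (2.9 vs 17.9).
No option dominates P5.

none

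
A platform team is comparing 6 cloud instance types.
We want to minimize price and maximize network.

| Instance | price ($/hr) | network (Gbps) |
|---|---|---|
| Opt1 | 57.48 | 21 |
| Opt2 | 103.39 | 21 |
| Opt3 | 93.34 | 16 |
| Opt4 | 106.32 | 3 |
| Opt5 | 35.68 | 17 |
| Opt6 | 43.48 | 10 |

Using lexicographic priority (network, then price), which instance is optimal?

Opt1

First maximize network: best is 21, kept {Opt1, Opt2}.
Then minimize price: best is 57.48, kept {Opt1}.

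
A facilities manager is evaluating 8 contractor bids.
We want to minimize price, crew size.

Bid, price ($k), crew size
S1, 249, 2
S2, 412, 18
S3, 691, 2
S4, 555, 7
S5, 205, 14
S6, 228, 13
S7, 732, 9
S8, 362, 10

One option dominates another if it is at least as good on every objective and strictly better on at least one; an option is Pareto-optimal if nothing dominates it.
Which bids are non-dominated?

S1, S5, S6

S1: not dominated.
S2: dominated by S1 (price 249≤412, crew size 2≤18).
S3: dominated by S1 (price 249≤691, crew size 2≤2).
S4: dominated by S1 (price 249≤555, crew size 2≤7).
S5: not dominated (best price).
S6: not dominated.
S7: dominated by S1 (price 249≤732, crew size 2≤9).
S8: dominated by S1 (price 249≤362, crew size 2≤10).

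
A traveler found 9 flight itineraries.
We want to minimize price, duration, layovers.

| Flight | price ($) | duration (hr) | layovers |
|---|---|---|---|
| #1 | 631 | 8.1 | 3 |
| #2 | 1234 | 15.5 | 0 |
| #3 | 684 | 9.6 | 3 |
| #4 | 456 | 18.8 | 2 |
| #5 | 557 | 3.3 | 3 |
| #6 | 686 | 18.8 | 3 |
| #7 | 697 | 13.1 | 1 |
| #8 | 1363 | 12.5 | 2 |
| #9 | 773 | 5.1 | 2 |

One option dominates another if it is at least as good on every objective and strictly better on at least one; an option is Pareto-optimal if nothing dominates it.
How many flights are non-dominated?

#1: dominated by #5 (price 557≤631, duration 3.3≤8.1, layovers 3≤3).
#2: not dominated (best layovers).
#3: dominated by #1 (price 631≤684, duration 8.1≤9.6, layovers 3≤3).
#4: not dominated (best price).
#5: not dominated (best duration).
#6: dominated by #1 (price 631≤686, duration 8.1≤18.8, layovers 3≤3).
#7: not dominated.
#8: dominated by #9 (price 773≤1363, duration 5.1≤12.5, layovers 2≤2).
#9: not dominated.
Pareto-optimal: #2, #4, #5, #7, #9 → 5.

5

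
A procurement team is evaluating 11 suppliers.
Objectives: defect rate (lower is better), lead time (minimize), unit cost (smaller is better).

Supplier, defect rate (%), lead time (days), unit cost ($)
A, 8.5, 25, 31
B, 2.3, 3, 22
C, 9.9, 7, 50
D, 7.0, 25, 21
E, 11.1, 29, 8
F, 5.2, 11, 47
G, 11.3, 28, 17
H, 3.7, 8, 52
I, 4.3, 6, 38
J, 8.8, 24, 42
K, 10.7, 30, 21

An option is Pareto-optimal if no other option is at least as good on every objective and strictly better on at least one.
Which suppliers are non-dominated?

B, D, E, G

A: dominated by B (defect rate 2.3≤8.5, lead time 3≤25, unit cost 22≤31).
B: not dominated (best defect rate).
C: dominated by B (defect rate 2.3≤9.9, lead time 3≤7, unit cost 22≤50).
D: not dominated.
E: not dominated (best unit cost).
F: dominated by B (defect rate 2.3≤5.2, lead time 3≤11, unit cost 22≤47).
G: not dominated.
H: dominated by B (defect rate 2.3≤3.7, lead time 3≤8, unit cost 22≤52).
I: dominated by B (defect rate 2.3≤4.3, lead time 3≤6, unit cost 22≤38).
J: dominated by B (defect rate 2.3≤8.8, lead time 3≤24, unit cost 22≤42).
K: dominated by D (defect rate 7.0≤10.7, lead time 25≤30, unit cost 21≤21).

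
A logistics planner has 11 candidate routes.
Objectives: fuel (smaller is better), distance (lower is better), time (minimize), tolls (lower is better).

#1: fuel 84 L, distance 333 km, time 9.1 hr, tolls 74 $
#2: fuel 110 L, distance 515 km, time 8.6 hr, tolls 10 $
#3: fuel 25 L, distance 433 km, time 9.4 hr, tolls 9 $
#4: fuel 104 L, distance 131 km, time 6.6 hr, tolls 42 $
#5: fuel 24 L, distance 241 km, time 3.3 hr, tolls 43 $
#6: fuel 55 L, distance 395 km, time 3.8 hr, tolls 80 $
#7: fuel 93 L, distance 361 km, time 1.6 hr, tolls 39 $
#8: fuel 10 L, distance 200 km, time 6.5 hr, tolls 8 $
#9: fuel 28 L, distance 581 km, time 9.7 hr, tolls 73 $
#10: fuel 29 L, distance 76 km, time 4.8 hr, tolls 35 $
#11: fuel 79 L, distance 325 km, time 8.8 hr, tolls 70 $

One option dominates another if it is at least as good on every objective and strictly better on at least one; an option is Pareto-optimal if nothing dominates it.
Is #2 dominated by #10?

No

#10 vs #2: #10 is worse on tolls (35 vs 10), so it does not dominate #2.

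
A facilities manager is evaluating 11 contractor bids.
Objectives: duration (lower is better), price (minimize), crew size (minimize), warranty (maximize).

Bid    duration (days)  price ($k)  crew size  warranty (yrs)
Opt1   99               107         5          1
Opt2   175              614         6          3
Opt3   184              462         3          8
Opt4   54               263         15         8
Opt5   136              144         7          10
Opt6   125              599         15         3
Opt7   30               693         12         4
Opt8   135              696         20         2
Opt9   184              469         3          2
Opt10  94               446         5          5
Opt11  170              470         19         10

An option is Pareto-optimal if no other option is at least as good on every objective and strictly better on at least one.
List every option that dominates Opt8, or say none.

Opt4: duration 54≤135, price 263≤696, crew size 15≤20, warranty 8≥2 — dominates Opt8.
Opt6: duration 125≤135, price 599≤696, crew size 15≤20, warranty 3≥2 — dominates Opt8.
Opt7: duration 30≤135, price 693≤696, crew size 12≤20, warranty 4≥2 — dominates Opt8.
Opt10: duration 94≤135, price 446≤696, crew size 5≤20, warranty 5≥2 — dominates Opt8.
Others (Opt1, Opt2, Opt3, Opt5, Opt9, Opt11) are each worse than Opt8 on at least one objective.

Opt4, Opt6, Opt7, Opt10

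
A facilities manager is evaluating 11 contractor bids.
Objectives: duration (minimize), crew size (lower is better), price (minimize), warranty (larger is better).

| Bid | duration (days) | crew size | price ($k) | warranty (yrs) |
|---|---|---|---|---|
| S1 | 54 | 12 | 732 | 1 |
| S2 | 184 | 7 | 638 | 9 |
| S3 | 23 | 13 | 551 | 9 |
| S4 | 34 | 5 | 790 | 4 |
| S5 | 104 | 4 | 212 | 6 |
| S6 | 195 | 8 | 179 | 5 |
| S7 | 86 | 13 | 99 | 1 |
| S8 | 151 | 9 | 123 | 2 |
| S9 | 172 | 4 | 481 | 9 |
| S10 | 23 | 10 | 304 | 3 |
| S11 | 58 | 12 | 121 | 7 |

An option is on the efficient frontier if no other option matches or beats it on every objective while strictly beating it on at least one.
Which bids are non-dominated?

S3, S4, S5, S6, S7, S8, S9, S10, S11

S1: dominated by S10 (duration 23≤54, crew size 10≤12, price 304≤732, warranty 3≥1).
S2: dominated by S9 (duration 172≤184, crew size 4≤7, price 481≤638, warranty 9≥9).
S3: not dominated.
S4: not dominated.
S5: not dominated.
S6: not dominated.
S7: not dominated (best price).
S8: not dominated.
S9: not dominated.
S10: not dominated.
S11: not dominated.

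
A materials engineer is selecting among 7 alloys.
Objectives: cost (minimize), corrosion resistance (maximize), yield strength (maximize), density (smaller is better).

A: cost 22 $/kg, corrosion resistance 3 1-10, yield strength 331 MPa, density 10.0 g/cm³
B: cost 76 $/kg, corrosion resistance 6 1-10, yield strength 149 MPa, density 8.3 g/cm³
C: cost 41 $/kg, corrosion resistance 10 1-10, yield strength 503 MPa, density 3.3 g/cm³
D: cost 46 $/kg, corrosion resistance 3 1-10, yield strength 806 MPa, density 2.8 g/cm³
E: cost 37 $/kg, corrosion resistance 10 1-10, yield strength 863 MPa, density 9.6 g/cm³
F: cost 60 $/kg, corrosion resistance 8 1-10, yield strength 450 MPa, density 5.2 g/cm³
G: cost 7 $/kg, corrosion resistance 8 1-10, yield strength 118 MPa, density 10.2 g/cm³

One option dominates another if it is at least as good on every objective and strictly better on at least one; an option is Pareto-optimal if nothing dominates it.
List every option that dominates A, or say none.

B: worse on cost (76 vs 22).
C: worse on cost (41 vs 22).
D: worse on cost (46 vs 22).
E: worse on cost (37 vs 22).
F: worse on cost (60 vs 22).
G: worse on yield strength (118 vs 331).
No option dominates A.

none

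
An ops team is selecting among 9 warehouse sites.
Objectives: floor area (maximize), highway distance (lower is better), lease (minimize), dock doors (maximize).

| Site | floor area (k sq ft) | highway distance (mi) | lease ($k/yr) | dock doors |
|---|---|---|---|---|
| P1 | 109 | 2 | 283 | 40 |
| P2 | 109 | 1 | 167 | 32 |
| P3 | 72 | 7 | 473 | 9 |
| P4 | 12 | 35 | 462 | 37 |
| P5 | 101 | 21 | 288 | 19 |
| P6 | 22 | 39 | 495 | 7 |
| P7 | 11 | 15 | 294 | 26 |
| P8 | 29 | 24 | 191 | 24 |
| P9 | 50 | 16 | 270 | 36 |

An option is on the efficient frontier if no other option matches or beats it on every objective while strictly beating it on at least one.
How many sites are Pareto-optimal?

3

P1: not dominated (best dock doors).
P2: not dominated (best highway distance).
P3: dominated by P1 (floor area 109≥72, highway distance 2≤7, lease 283≤473, dock doors 40≥9).
P4: dominated by P1 (floor area 109≥12, highway distance 2≤35, lease 283≤462, dock doors 40≥37).
P5: dominated by P1 (floor area 109≥101, highway distance 2≤21, lease 283≤288, dock doors 40≥19).
P6: dominated by P1 (floor area 109≥22, highway distance 2≤39, lease 283≤495, dock doors 40≥7).
P7: dominated by P1 (floor area 109≥11, highway distance 2≤15, lease 283≤294, dock doors 40≥26).
P8: dominated by P2 (floor area 109≥29, highway distance 1≤24, lease 167≤191, dock doors 32≥24).
P9: not dominated.
Pareto-optimal: P1, P2, P9 → 3.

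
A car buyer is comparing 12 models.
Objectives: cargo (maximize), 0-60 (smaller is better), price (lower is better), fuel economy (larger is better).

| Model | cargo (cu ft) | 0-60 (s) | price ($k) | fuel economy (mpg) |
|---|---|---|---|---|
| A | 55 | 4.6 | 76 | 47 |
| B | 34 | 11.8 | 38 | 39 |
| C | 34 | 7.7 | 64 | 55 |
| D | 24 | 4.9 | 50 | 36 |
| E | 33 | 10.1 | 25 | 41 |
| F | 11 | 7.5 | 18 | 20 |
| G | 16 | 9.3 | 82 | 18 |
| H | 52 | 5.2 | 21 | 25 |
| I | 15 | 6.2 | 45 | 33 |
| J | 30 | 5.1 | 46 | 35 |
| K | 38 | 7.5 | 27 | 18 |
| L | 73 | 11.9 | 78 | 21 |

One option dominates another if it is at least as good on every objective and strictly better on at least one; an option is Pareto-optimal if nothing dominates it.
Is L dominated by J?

J vs L: J is worse on cargo (30 vs 73), so it does not dominate L.

No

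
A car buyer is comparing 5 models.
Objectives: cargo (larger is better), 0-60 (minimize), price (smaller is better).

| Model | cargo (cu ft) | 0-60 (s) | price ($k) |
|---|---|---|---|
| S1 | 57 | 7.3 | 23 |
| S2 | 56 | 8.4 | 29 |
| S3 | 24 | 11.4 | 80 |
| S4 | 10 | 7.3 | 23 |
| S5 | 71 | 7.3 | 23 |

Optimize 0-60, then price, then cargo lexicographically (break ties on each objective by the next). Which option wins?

First minimize 0-60: best is 7.3, kept {S1, S4, S5}.
Then minimize price: best is 23, kept {S1, S4, S5}.
Then maximize cargo: best is 71, kept {S5}.

S5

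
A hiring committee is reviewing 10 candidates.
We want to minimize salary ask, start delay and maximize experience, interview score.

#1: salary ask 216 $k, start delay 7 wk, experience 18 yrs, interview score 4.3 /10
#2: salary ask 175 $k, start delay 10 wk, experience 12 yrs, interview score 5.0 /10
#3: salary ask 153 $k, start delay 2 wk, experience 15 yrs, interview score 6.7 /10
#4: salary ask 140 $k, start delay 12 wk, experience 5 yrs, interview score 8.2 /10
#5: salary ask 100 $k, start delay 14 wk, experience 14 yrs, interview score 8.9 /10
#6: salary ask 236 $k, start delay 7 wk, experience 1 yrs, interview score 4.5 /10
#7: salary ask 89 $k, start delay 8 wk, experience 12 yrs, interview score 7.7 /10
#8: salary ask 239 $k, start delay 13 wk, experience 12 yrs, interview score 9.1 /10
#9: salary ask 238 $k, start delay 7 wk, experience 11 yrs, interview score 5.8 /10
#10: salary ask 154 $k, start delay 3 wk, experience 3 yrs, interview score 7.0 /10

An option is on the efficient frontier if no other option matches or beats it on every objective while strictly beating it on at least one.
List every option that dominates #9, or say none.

#3: salary ask 153≤238, start delay 2≤7, experience 15≥11, interview score 6.7≥5.8 — dominates #9.
Others (#1, #2, #4, #5, #6, #7, #8, #10) are each worse than #9 on at least one objective.

#3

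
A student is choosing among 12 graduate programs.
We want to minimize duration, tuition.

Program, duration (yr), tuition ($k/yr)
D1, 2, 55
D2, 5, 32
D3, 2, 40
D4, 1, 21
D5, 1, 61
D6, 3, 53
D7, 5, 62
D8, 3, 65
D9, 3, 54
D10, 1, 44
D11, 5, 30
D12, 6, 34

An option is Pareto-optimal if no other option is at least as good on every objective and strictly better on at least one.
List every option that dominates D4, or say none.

D1: worse on duration (2 vs 1).
D2: worse on duration (5 vs 1).
D3: worse on duration (2 vs 1).
D5: worse on tuition (61 vs 21).
D6: worse on duration (3 vs 1).
D7: worse on duration (5 vs 1).
D8: worse on duration (3 vs 1).
D9: worse on duration (3 vs 1).
D10: worse on tuition (44 vs 21).
D11: worse on duration (5 vs 1).
D12: worse on duration (6 vs 1).
No option dominates D4.

none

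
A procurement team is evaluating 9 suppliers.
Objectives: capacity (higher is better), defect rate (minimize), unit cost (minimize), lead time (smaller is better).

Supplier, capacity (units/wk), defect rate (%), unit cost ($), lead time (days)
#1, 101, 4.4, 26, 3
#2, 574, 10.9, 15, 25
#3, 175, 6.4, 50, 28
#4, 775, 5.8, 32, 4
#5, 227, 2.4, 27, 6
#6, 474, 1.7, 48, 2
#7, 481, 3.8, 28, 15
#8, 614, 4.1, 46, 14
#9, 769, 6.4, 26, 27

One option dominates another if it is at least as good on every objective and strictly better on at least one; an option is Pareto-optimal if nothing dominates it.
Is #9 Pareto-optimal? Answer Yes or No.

Yes

#1: worse on capacity (101 vs 769).
#2: worse on capacity (574 vs 769).
#3: worse on capacity (175 vs 769).
#4: worse on unit cost (32 vs 26).
#5: worse on capacity (227 vs 769).
#6: worse on capacity (474 vs 769).
#7: worse on capacity (481 vs 769).
#8: worse on capacity (614 vs 769).
No option is at least as good as #9 on every objective and strictly better on one.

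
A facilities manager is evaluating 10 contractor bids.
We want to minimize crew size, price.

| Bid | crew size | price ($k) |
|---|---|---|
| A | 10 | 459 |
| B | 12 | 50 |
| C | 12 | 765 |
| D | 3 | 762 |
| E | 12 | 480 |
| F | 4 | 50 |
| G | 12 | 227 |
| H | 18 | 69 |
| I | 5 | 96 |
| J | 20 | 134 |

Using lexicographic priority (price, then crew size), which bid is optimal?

F

First minimize price: best is 50, kept {B, F}.
Then minimize crew size: best is 4, kept {F}.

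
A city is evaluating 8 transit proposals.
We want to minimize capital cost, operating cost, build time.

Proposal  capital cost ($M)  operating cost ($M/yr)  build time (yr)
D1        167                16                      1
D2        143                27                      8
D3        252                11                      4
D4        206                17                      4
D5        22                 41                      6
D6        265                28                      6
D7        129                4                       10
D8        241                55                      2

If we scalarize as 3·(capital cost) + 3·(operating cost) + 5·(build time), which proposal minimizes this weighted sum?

D5

D1: 3·167 + 3·16 + 5·1 = 554
D2: 3·143 + 3·27 + 5·8 = 550
D3: 3·252 + 3·11 + 5·4 = 809
D4: 3·206 + 3·17 + 5·4 = 689
D5: 3·22 + 3·41 + 5·6 = 219
D6: 3·265 + 3·28 + 5·6 = 909
D7: 3·129 + 3·4 + 5·10 = 449
D8: 3·241 + 3·55 + 5·2 = 898
Lowest: D5 at 219.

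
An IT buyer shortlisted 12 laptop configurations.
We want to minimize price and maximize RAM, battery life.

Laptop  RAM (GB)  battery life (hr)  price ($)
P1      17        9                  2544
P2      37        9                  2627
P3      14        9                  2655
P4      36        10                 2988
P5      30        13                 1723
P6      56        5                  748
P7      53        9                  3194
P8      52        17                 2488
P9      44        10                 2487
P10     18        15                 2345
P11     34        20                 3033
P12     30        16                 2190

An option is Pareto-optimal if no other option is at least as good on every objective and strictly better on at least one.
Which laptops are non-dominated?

P5, P6, P7, P8, P9, P11, P12

P1: dominated by P5 (RAM 30≥17, battery life 13≥9, price 1723≤2544).
P2: dominated by P8 (RAM 52≥37, battery life 17≥9, price 2488≤2627).
P3: dominated by P1 (RAM 17≥14, battery life 9≥9, price 2544≤2655).
P4: dominated by P8 (RAM 52≥36, battery life 17≥10, price 2488≤2988).
P5: not dominated.
P6: not dominated (best RAM).
P7: not dominated.
P8: not dominated.
P9: not dominated.
P10: dominated by P12 (RAM 30≥18, battery life 16≥15, price 2190≤2345).
P11: not dominated (best battery life).
P12: not dominated.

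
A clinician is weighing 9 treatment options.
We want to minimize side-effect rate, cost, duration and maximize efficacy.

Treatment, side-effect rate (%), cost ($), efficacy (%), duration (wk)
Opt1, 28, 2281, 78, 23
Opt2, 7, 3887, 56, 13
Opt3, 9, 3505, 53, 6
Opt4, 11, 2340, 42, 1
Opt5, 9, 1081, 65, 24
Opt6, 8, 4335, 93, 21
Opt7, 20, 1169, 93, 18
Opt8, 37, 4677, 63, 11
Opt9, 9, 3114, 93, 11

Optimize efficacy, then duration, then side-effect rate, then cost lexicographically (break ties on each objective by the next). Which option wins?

Opt9

First maximize efficacy: best is 93, kept {Opt6, Opt7, Opt9}.
Then minimize duration: best is 11, kept {Opt9}.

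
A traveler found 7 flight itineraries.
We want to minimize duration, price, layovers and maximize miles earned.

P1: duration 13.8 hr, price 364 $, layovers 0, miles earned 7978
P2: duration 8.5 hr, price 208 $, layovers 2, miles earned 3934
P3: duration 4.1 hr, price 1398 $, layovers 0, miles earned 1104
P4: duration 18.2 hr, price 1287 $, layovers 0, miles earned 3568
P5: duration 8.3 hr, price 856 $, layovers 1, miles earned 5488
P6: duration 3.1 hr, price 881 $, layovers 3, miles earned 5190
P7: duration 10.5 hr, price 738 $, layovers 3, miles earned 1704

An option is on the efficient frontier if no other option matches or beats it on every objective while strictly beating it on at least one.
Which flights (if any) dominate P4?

P1: duration 13.8≤18.2, price 364≤1287, layovers 0≤0, miles earned 7978≥3568 — dominates P4.
Others (P2, P3, P5, P6, P7) are each worse than P4 on at least one objective.

P1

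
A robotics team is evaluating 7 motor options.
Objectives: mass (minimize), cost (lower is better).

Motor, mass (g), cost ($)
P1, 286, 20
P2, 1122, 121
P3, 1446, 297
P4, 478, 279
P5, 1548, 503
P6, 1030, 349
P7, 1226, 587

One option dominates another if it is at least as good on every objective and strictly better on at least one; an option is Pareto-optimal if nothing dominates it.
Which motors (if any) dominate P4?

P1: mass 286≤478, cost 20≤279 — dominates P4.
Others (P2, P3, P5, P6, P7) are each worse than P4 on at least one objective.

P1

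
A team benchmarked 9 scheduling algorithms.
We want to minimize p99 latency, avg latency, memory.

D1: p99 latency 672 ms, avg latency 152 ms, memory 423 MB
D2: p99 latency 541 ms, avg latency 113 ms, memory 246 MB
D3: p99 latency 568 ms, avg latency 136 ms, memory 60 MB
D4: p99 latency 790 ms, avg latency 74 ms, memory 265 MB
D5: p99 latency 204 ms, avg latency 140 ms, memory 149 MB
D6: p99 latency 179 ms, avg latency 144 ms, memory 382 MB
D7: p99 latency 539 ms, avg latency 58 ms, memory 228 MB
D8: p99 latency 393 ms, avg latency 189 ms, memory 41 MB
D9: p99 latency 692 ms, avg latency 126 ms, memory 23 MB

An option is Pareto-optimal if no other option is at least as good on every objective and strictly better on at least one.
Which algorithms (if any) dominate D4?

D7: p99 latency 539≤790, avg latency 58≤74, memory 228≤265 — dominates D4.
Others (D1, D2, D3, D5, D6, D8, D9) are each worse than D4 on at least one objective.

D7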